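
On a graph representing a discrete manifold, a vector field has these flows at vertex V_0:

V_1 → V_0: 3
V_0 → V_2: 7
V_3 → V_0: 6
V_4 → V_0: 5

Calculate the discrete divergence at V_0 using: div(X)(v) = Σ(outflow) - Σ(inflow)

Divergence = sum of outgoing flows = (-3) + 7 + (-6) + (-5) = -7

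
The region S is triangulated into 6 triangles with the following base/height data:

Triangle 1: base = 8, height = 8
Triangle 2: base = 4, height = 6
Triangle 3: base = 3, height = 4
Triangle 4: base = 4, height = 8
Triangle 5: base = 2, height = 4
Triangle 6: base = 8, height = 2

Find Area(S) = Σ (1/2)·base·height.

(1/2)×8×8 + (1/2)×4×6 + (1/2)×3×4 + (1/2)×4×8 + (1/2)×2×4 + (1/2)×8×2 = 78.0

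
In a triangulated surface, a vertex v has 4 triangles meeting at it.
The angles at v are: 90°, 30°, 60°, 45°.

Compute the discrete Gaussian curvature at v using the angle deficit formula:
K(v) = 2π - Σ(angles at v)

Sum of angles = 225°. K = 360° - 225° = 135°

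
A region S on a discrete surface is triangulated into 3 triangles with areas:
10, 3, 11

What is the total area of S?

10 + 3 + 11 = 24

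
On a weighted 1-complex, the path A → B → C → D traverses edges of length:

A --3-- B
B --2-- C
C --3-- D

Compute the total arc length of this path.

Arc length = 3 + 2 + 3 = 8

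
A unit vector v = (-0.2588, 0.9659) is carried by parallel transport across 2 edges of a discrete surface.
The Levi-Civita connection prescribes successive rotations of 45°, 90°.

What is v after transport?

Total rotation: 45° + 90° = 135°. Final vector: (-0.5000, -0.8660)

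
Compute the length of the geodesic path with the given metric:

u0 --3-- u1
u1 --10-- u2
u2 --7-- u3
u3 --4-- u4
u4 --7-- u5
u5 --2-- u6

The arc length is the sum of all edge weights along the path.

Arc length = 3 + 10 + 7 + 4 + 7 + 2 = 33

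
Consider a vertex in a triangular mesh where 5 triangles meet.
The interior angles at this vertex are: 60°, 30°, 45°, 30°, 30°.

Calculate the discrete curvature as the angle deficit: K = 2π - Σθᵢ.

Sum of angles = 195°. K = 360° - 195° = 165° = 11π/12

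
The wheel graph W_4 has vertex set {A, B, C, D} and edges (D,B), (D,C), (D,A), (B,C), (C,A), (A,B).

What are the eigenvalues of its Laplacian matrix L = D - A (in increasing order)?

The wheel W_4 is the join K_1 ∨ C_3 (a hub joined to every vertex of a cycle of length 3). For a join G ∨ H (G on p vertices, H on q vertices) the Laplacian spectrum is 0, p+q, the eigenvalues of L(G) other than one 0 each shifted by +q, and the eigenvalues of L(H) other than one 0 each shifted by +p. With G = K_1 (p = 1, nothing left after dropping its 0) and H = C_3 (q = 3, eigenvalues 2 − 2cos(2πk/3), k = 0, …, 2; drop k = 0), the spectrum of W_4 is 0, 4, and 1 + (2 − 2cos(2πk/3)) = 3 − 2cos(2πk/3) for k = 1, …, 2:
k=1: 3 − 2cos(2π/3) = 4.0; k=2: 3 − 2cos(4π/3) = 4.0.
Laplacian eigenvalues (increasing order): [0.0, 4.0, 4.0, 4.0]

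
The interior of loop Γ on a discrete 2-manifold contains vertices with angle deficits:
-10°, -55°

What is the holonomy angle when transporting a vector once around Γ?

Holonomy = total enclosed curvature = (-10°) + (-55°) = -65°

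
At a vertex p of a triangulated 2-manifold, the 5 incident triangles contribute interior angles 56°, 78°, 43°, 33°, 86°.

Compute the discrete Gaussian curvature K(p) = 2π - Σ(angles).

Sum of angles = 296°. K = 360° - 296° = 64° = 16π/45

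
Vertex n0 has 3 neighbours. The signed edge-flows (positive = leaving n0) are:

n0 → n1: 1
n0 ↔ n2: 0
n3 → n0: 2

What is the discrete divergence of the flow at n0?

Divergence = sum of outgoing flows = 1 + 0 + (-2) = -1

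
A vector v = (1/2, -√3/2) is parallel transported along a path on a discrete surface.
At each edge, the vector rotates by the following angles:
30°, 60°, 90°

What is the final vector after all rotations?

Total rotation: 30° + 60° + 90° = 180°. Final vector: (-0.5000, 0.8660)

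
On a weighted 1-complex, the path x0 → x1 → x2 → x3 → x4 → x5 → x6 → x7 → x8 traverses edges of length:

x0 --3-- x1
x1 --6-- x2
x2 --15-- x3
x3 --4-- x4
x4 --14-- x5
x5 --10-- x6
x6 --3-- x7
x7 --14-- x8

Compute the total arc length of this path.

Arc length = 3 + 6 + 15 + 4 + 14 + 10 + 3 + 14 = 69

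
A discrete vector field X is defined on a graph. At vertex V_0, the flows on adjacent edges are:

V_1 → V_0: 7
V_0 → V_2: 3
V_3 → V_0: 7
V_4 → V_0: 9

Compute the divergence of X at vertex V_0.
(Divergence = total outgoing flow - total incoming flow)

Divergence = sum of outgoing flows = (-7) + 3 + (-7) + (-9) = -20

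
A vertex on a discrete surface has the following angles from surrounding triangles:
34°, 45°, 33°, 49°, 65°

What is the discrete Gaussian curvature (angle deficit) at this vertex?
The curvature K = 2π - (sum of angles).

Sum of angles = 226°. K = 360° - 226° = 134° = 67π/90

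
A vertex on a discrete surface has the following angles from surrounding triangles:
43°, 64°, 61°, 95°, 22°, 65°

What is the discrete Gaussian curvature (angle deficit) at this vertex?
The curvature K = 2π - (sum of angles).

Sum of angles = 350°. K = 360° - 350° = 10° = π/18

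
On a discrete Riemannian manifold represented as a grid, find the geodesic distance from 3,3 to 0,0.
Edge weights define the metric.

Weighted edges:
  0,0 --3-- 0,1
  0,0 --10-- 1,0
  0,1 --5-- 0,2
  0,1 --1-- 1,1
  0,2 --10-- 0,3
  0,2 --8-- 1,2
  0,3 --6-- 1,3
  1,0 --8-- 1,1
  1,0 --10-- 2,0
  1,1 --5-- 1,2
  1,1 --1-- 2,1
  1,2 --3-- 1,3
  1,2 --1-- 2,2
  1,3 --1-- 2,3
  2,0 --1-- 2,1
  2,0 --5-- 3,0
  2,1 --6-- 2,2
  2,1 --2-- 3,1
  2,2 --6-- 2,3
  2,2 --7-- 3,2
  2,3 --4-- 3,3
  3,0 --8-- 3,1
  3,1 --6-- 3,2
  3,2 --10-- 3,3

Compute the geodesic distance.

Shortest path: 3,3 → 2,3 → 1,3 → 1,2 → 1,1 → 0,1 → 0,0, total weight = 17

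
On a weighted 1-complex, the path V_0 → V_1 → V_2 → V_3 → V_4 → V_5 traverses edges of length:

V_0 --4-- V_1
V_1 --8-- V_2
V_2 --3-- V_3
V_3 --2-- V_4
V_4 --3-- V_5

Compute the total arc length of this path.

Arc length = 4 + 8 + 3 + 2 + 3 = 20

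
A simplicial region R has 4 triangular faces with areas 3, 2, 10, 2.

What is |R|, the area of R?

3 + 2 + 10 + 2 = 17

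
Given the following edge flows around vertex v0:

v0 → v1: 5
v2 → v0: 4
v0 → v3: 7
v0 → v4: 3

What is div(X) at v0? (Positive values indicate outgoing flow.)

Divergence = sum of outgoing flows = 5 + (-4) + 7 + 3 = 11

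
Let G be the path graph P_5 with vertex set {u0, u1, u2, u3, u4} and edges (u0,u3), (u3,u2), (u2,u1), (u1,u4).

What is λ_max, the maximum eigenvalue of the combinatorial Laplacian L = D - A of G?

The path graph P_n has Laplacian eigenvalues λ_k = 2 − 2cos(kπ/n), k = 0, 1, …, n−1. Here n = 5:
k=0: 2 − 2cos(0) = 0.0; k=1: 2 − 2cos(π/5) = 0.382; k=2: 2 − 2cos(2π/5) = 1.382; k=3: 2 − 2cos(3π/5) = 2.618; k=4: 2 − 2cos(4π/5) = 3.618.
Laplacian eigenvalues: [0.0, 0.382, 1.382, 2.618, 3.618]. Largest eigenvalue (spectral radius) = 3.618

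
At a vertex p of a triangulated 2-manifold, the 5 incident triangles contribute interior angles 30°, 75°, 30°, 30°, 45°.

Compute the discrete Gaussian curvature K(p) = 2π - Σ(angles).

Sum of angles = 210°. K = 360° - 210° = 150°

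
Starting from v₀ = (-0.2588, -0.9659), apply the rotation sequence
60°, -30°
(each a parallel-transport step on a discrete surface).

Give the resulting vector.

Total rotation: 60° + (-30°) = 30°. Final vector: (0.2588, -0.9659)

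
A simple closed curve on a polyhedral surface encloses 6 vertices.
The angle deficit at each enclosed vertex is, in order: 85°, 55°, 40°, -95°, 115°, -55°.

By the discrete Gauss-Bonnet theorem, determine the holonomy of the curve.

Holonomy = total enclosed curvature = 85° + 55° + 40° + (-95°) + 115° + (-55°) = 145°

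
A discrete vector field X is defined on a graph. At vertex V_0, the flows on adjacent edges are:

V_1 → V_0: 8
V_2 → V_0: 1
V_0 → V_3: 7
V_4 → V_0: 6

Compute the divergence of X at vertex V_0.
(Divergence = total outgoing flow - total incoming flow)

Divergence = sum of outgoing flows = (-8) + (-1) + 7 + (-6) = -8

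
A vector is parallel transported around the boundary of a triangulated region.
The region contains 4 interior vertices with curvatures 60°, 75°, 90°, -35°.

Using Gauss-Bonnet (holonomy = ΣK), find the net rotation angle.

Holonomy = total enclosed curvature = 60° + 75° + 90° + (-35°) = 190°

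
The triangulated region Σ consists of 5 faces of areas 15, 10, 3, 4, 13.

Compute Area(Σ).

15 + 10 + 3 + 4 + 13 = 45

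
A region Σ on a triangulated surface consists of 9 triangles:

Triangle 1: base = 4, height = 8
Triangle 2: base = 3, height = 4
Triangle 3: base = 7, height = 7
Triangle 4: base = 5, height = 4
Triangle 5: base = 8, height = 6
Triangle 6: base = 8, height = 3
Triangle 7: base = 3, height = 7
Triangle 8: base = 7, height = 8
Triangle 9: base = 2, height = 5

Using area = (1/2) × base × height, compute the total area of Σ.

(1/2)×4×8 + (1/2)×3×4 + (1/2)×7×7 + (1/2)×5×4 + (1/2)×8×6 + (1/2)×8×3 + (1/2)×3×7 + (1/2)×7×8 + (1/2)×2×5 = 136.0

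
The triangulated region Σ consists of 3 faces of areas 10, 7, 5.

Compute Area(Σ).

10 + 7 + 5 = 22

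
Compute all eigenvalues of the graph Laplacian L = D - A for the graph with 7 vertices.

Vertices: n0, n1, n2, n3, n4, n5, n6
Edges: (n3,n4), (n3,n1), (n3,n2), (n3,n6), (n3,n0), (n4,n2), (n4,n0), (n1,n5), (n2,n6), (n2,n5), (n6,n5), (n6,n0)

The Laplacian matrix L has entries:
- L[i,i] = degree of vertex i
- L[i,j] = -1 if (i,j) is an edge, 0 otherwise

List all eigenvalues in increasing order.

Degrees: deg(n0) = 3, deg(n1) = 2, deg(n2) = 4, deg(n3) = 5, deg(n4) = 3, deg(n5) = 3, deg(n6) = 4.
L = D − A with rows/columns ordered (n0, n1, n2, n3, n4, n5, n6):
  [ 3,  0,  0, -1, -1,  0, -1]
  [ 0,  2,  0, -1,  0, -1,  0]
  [ 0,  0,  4, -1, -1, -1, -1]
  [-1, -1, -1,  5, -1,  0, -1]
  [-1,  0, -1, -1,  3,  0,  0]
  [ 0, -1, -1,  0,  0,  3, -1]
  [-1,  0, -1, -1,  0, -1,  4]
Characteristic polynomial: det(λI − L) = λ(λ² − 6λ + 7)(λ² − 9λ + 17)(λ² − 9λ + 19).
Roots: λ = 0; (λ² − 6λ + 7) = 0 ⇒ λ = 3 ± √2 ≈ 1.5858, 4.4142; (λ² − 9λ + 17) = 0 ⇒ λ = (9 ± √13)/2 ≈ 2.6972, 6.3028; (λ² − 9λ + 19) = 0 ⇒ λ = (9 ± √5)/2 ≈ 3.382, 5.618.
(Check: the roots sum (with multiplicity) to 24, matching trace L = Σdeg = 2·12 = 24.)
Laplacian eigenvalues (increasing order): [0.0, 1.5858, 2.6972, 3.382, 4.4142, 5.618, 6.3028]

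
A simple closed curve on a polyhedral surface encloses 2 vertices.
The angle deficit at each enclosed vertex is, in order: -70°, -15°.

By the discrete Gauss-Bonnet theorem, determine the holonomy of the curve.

Holonomy = total enclosed curvature = (-70°) + (-15°) = -85°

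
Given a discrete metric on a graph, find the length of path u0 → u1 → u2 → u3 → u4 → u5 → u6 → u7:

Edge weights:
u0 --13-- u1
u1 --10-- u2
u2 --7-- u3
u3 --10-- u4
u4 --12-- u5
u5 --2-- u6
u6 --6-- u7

Arc length = 13 + 10 + 7 + 10 + 12 + 2 + 6 = 60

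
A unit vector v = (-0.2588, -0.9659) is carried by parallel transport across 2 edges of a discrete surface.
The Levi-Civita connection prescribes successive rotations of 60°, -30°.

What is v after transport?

Total rotation: 60° + (-30°) = 30°. Final vector: (0.2588, -0.9659)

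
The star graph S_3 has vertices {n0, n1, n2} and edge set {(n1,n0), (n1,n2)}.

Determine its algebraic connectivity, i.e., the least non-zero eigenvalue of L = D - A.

The star S_3 is the complete bipartite graph K_{1,2} (one hub of degree 2, 2 leaves of degree 1). The Laplacian spectrum of K_{p,q} is 0, p (multiplicity q−1), q (multiplicity p−1), p+q. With p = 1, q = 2: 0 once, 1 with multiplicity 1, and 3 once. (Check: trace L = sum of degrees = 4 = 1·1 + 3.)
Laplacian eigenvalues: [0.0, 1.0, 3.0]. Algebraic connectivity (smallest non-zero eigenvalue) = 1.0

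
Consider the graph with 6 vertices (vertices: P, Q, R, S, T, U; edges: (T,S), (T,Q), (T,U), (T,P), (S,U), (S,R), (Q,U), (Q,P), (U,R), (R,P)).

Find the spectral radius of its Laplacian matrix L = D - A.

Degrees: deg(P) = 3, deg(Q) = 3, deg(R) = 3, deg(S) = 3, deg(T) = 4, deg(U) = 4.
L = D − A with rows/columns ordered (P, Q, R, S, T, U):
  [ 3, -1, -1,  0, -1,  0]
  [-1,  3,  0,  0, -1, -1]
  [-1,  0,  3, -1,  0, -1]
  [ 0,  0, -1,  3, -1, -1]
  [-1, -1,  0, -1,  4, -1]
  [ 0, -1, -1, -1, -1,  4]
Characteristic polynomial: det(λI − L) = λ(λ² − 8λ + 13)(λ − 3)(λ − 4)(λ − 5).
Roots: λ = 0; (λ² − 8λ + 13) = 0 ⇒ λ = 4 ± √3 ≈ 2.2679, 5.7321; (λ − 3) = 0 ⇒ λ = 3; (λ − 4) = 0 ⇒ λ = 4; (λ − 5) = 0 ⇒ λ = 5.
(Check: the roots sum (with multiplicity) to 20, matching trace L = Σdeg = 2·10 = 20.)
Laplacian eigenvalues: [0.0, 2.2679, 3.0, 4.0, 5.0, 5.7321]. Largest eigenvalue (spectral radius) = 5.7321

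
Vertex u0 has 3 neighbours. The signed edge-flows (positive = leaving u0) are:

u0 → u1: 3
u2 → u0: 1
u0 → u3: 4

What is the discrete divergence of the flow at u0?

Divergence = sum of outgoing flows = 3 + (-1) + 4 = 6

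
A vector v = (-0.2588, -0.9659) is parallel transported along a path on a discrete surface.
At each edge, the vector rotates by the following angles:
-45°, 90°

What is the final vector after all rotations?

Total rotation: (-45°) + 90° = 45°. Final vector: (0.5000, -0.8660)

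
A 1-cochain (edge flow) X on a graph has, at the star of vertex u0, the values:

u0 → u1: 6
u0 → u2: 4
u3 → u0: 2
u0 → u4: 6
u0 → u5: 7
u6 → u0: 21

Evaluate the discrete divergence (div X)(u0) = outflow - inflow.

Divergence = sum of outgoing flows = 6 + 4 + (-2) + 6 + 7 + (-21) = 0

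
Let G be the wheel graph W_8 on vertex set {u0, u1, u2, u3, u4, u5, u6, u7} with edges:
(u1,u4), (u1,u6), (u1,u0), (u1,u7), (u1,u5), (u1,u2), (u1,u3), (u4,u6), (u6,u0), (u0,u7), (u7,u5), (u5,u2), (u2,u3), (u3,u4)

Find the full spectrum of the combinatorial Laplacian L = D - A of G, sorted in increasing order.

The wheel W_8 is the join K_1 ∨ C_7 (a hub joined to every vertex of a cycle of length 7). For a join G ∨ H (G on p vertices, H on q vertices) the Laplacian spectrum is 0, p+q, the eigenvalues of L(G) other than one 0 each shifted by +q, and the eigenvalues of L(H) other than one 0 each shifted by +p. With G = K_1 (p = 1, nothing left after dropping its 0) and H = C_7 (q = 7, eigenvalues 2 − 2cos(2πk/7), k = 0, …, 6; drop k = 0), the spectrum of W_8 is 0, 8, and 1 + (2 − 2cos(2πk/7)) = 3 − 2cos(2πk/7) for k = 1, …, 6:
k=1: 3 − 2cos(2π/7) = 1.753; k=2: 3 − 2cos(4π/7) = 3.445; k=3: 3 − 2cos(6π/7) = 4.8019; k=4: 3 − 2cos(8π/7) = 4.8019; k=5: 3 − 2cos(10π/7) = 3.445; k=6: 3 − 2cos(12π/7) = 1.753.
Laplacian eigenvalues (increasing order): [0.0, 1.753, 1.753, 3.445, 3.445, 4.8019, 4.8019, 8.0]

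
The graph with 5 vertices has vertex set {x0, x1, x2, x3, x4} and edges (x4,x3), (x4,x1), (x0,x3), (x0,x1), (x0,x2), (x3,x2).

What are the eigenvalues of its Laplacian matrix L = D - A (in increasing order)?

Degrees: deg(x0) = 3, deg(x1) = 2, deg(x2) = 2, deg(x3) = 3, deg(x4) = 2.
L = D − A with rows/columns ordered (x0, x1, x2, x3, x4):
  [ 3, -1, -1, -1,  0]
  [-1,  2,  0,  0, -1]
  [-1,  0,  2, -1,  0]
  [-1,  0, -1,  3, -1]
  [ 0, -1,  0, -1,  2]
Characteristic polynomial: det(λI − L) = λ(λ² − 5λ + 5)(λ² − 7λ + 11).
Roots: λ = 0; (λ² − 5λ + 5) = 0 ⇒ λ = (5 ± √5)/2 ≈ 1.382, 3.618; (λ² − 7λ + 11) = 0 ⇒ λ = (7 ± √5)/2 ≈ 2.382, 4.618.
(Check: the roots sum (with multiplicity) to 12, matching trace L = Σdeg = 2·6 = 12.)
Laplacian eigenvalues (increasing order): [0.0, 1.382, 2.382, 3.618, 4.618]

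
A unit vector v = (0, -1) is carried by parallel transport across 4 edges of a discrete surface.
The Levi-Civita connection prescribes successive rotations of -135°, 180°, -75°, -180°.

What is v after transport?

Total rotation: (-135°) + 180° + (-75°) + (-180°) = -210° ≡ 150° (mod 360°). Final vector: (0.5000, 0.8660)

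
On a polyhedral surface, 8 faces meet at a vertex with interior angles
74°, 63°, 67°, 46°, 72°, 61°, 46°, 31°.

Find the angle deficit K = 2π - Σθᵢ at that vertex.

Sum of angles = 460°. K = 360° - 460° = -100° = -5π/9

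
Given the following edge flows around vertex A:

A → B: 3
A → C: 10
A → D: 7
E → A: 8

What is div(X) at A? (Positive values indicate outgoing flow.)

Divergence = sum of outgoing flows = 3 + 10 + 7 + (-8) = 12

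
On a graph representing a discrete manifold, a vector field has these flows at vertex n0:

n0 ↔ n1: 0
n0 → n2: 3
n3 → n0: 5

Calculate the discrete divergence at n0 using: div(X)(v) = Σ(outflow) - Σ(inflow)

Divergence = sum of outgoing flows = 0 + 3 + (-5) = -2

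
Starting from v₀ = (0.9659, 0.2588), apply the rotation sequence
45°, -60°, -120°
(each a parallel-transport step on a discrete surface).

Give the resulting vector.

Total rotation: 45° + (-60°) + (-120°) = -135°. Final vector: (-0.5000, -0.8660)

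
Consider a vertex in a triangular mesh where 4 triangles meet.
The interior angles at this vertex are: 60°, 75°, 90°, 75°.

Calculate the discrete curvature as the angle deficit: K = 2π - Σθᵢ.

Sum of angles = 300°. K = 360° - 300° = 60° = π/3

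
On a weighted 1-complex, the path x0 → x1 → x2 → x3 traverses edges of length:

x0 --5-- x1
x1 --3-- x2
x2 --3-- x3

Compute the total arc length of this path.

Arc length = 5 + 3 + 3 = 11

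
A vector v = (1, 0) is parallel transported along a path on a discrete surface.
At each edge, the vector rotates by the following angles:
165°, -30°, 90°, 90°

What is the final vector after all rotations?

Total rotation: 165° + (-30°) + 90° + 90° = 315° ≡ -45° (mod 360°). Final vector: (0.7071, -0.7071)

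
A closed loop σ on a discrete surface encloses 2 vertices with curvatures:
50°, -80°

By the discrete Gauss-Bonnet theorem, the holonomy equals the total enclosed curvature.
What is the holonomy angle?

Holonomy = total enclosed curvature = 50° + (-80°) = -30°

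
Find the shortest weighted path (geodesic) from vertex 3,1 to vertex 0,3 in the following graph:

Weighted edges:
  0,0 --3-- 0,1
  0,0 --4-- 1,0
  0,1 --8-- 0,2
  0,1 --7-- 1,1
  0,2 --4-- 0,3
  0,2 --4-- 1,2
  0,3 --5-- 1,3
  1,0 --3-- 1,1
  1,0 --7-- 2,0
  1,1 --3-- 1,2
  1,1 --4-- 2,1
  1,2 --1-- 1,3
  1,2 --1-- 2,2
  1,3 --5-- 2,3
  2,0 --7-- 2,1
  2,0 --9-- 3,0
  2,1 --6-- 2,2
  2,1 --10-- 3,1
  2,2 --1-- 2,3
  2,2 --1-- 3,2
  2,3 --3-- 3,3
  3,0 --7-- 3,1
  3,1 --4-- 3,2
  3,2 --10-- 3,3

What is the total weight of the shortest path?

Shortest path: 3,1 → 3,2 → 2,2 → 1,2 → 1,3 → 0,3, total weight = 12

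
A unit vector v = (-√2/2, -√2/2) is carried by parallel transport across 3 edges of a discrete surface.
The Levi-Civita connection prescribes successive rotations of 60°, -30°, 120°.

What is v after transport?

Total rotation: 60° + (-30°) + 120° = 150°. Final vector: (0.9659, 0.2588)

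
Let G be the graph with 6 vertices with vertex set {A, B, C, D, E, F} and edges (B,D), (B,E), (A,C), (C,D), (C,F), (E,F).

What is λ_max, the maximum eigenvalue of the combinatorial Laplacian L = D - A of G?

Degrees: deg(A) = 1, deg(B) = 2, deg(C) = 3, deg(D) = 2, deg(E) = 2, deg(F) = 2.
L = D − A with rows/columns ordered (A, B, C, D, E, F):
  [ 1,  0, -1,  0,  0,  0]
  [ 0,  2,  0, -1, -1,  0]
  [-1,  0,  3, -1,  0, -1]
  [ 0, -1, -1,  2,  0,  0]
  [ 0, -1,  0,  0,  2, -1]
  [ 0,  0, -1,  0, -1,  2]
Characteristic polynomial: det(λI − L) = λ(λ² − 5λ + 3)(λ² − 5λ + 5)(λ − 2).
Roots: λ = 0; (λ² − 5λ + 3) = 0 ⇒ λ = (5 ± √13)/2 ≈ 0.6972, 4.3028; (λ² − 5λ + 5) = 0 ⇒ λ = (5 ± √5)/2 ≈ 1.382, 3.618; (λ − 2) = 0 ⇒ λ = 2.
(Check: the roots sum (with multiplicity) to 12, matching trace L = Σdeg = 2·6 = 12.)
Laplacian eigenvalues: [0.0, 0.6972, 1.382, 2.0, 3.618, 4.3028]. Largest eigenvalue (spectral radius) = 4.3028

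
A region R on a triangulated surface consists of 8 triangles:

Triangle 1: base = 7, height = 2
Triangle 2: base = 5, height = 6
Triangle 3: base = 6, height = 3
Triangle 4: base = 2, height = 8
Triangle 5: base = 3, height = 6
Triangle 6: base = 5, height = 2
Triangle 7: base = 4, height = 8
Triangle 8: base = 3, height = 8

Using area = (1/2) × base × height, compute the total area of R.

(1/2)×7×2 + (1/2)×5×6 + (1/2)×6×3 + (1/2)×2×8 + (1/2)×3×6 + (1/2)×5×2 + (1/2)×4×8 + (1/2)×3×8 = 81.0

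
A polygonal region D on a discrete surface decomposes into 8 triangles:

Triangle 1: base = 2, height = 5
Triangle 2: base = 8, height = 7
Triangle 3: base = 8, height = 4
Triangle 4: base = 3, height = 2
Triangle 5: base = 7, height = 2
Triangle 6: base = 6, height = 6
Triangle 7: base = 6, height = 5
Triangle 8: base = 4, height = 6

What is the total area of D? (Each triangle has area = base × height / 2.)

(1/2)×2×5 + (1/2)×8×7 + (1/2)×8×4 + (1/2)×3×2 + (1/2)×7×2 + (1/2)×6×6 + (1/2)×6×5 + (1/2)×4×6 = 104.0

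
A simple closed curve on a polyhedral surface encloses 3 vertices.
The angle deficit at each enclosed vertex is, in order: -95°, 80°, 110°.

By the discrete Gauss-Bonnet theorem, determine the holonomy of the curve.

Holonomy = total enclosed curvature = (-95°) + 80° + 110° = 95°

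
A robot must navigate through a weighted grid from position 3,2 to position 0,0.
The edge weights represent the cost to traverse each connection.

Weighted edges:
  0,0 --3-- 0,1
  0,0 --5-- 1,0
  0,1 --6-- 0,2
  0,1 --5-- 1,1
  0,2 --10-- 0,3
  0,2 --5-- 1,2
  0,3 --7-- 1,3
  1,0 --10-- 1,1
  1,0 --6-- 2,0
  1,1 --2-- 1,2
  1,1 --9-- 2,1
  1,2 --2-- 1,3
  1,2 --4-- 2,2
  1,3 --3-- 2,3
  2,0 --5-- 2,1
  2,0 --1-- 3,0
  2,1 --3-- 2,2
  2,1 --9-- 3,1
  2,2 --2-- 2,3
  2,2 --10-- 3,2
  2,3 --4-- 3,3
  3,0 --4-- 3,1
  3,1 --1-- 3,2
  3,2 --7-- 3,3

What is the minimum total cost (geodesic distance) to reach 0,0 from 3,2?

Shortest path: 3,2 → 3,1 → 3,0 → 2,0 → 1,0 → 0,0, total weight = 17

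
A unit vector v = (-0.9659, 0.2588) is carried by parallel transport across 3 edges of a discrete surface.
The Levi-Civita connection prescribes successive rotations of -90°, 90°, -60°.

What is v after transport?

Total rotation: (-90°) + 90° + (-60°) = -60°. Final vector: (-0.2588, 0.9659)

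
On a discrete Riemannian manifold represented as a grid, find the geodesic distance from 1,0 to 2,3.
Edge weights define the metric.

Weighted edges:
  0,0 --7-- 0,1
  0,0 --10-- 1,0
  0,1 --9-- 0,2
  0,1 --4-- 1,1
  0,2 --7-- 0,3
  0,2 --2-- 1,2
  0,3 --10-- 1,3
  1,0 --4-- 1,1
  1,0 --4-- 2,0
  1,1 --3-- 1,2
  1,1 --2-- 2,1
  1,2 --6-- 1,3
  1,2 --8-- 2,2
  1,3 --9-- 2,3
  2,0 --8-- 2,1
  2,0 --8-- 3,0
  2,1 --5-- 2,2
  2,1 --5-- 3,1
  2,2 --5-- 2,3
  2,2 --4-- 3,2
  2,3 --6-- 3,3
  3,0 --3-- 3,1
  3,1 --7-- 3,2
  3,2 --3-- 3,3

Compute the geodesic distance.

Shortest path: 1,0 → 1,1 → 2,1 → 2,2 → 2,3, total weight = 16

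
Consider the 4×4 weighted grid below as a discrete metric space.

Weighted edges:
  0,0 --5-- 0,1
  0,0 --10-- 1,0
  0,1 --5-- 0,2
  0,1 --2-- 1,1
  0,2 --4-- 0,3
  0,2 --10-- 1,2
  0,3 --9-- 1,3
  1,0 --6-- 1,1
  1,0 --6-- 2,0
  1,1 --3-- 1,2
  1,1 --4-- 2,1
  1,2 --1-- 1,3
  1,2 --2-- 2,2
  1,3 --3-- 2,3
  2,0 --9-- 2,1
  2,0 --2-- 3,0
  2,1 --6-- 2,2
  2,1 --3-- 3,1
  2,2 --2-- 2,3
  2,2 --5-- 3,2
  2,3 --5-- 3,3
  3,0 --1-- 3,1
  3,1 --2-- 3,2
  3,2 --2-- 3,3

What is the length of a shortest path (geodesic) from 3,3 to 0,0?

Shortest path: 3,3 → 3,2 → 3,1 → 2,1 → 1,1 → 0,1 → 0,0, total weight = 18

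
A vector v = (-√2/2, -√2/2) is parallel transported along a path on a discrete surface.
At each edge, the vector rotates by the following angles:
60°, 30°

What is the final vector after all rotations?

Total rotation: 60° + 30° = 90°. Final vector: (0.7071, -0.7071)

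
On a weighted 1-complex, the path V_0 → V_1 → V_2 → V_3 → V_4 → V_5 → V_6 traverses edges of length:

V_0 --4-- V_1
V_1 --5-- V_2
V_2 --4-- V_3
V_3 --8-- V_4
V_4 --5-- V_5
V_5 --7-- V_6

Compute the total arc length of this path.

Arc length = 4 + 5 + 4 + 8 + 5 + 7 = 33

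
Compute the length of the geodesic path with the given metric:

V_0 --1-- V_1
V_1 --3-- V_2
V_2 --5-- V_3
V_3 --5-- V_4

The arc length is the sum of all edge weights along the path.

Arc length = 1 + 3 + 5 + 5 = 14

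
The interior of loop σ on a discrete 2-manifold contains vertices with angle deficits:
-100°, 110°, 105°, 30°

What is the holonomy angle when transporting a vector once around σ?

Holonomy = total enclosed curvature = (-100°) + 110° + 105° + 30° = 145°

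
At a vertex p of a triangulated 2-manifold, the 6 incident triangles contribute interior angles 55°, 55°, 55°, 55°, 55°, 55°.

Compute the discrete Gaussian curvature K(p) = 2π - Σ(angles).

Sum of angles = 330°. K = 360° - 330° = 30° = π/6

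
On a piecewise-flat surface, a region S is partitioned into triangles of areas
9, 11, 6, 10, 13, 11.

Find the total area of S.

9 + 11 + 6 + 10 + 13 + 11 = 60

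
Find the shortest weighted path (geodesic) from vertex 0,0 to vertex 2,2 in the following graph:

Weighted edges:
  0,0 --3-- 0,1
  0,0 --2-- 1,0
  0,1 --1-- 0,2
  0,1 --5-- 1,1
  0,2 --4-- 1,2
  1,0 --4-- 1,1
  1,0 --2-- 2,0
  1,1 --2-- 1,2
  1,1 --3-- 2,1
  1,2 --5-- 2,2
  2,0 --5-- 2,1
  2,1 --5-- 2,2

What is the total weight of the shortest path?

Shortest path: 0,0 → 0,1 → 0,2 → 1,2 → 2,2, total weight = 13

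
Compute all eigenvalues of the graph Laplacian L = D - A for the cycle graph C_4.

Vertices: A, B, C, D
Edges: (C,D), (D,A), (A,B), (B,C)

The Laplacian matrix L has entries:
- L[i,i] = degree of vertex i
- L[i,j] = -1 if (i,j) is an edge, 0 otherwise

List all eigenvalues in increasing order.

The cycle graph C_n has Laplacian eigenvalues λ_k = 2 − 2cos(2πk/n), k = 0, 1, …, n−1. Here n = 4:
k=0: 2 − 2cos(0) = 0.0; k=1: 2 − 2cos(π/2) = 2.0; k=2: 2 − 2cos(π) = 4.0; k=3: 2 − 2cos(3π/2) = 2.0.
Laplacian eigenvalues (increasing order): [0.0, 2.0, 2.0, 4.0]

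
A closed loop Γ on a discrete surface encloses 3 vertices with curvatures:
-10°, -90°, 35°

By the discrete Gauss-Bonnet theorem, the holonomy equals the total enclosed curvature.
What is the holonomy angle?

Holonomy = total enclosed curvature = (-10°) + (-90°) + 35° = -65°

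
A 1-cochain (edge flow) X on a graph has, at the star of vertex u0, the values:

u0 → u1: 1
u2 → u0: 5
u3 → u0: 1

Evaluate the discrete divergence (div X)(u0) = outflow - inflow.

Divergence = sum of outgoing flows = 1 + (-5) + (-1) = -5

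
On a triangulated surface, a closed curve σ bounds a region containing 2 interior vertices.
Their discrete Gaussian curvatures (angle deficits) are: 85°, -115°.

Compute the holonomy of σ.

Holonomy = total enclosed curvature = 85° + (-115°) = -30°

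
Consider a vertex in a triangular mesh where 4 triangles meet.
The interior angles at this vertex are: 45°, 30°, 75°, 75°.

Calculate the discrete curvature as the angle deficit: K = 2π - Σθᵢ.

Sum of angles = 225°. K = 360° - 225° = 135° = 3π/4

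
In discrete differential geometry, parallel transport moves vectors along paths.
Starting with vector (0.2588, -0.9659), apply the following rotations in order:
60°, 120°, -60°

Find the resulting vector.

Total rotation: 60° + 120° + (-60°) = 120°. Final vector: (0.7071, 0.7071)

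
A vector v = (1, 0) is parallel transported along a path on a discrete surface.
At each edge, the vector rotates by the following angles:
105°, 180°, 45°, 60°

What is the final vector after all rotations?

Total rotation: 105° + 180° + 45° + 60° = 390° ≡ 30° (mod 360°). Final vector: (0.8660, 0.5000)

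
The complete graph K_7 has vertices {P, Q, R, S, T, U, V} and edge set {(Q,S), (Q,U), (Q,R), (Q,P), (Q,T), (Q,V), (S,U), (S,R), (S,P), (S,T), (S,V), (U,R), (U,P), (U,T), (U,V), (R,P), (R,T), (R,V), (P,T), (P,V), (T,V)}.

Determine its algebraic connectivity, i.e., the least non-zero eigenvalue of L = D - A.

For the complete graph K_n, L = nI − J (J = all-ones matrix). J has eigenvalues n (once, eigenvector 𝟙) and 0 (multiplicity n−1), so L has eigenvalues 0 (once) and n (multiplicity n−1). Here n = 7: eigenvalue 0 once and 7 with multiplicity 6.
Laplacian eigenvalues: [0.0, 7.0, 7.0, 7.0, 7.0, 7.0, 7.0]. Algebraic connectivity (smallest non-zero eigenvalue) = 7.0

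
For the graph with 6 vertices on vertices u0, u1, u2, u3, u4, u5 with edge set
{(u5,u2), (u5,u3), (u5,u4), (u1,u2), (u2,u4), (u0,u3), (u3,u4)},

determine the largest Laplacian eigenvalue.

Degrees: deg(u0) = 1, deg(u1) = 1, deg(u2) = 3, deg(u3) = 3, deg(u4) = 3, deg(u5) = 3.
L = D − A with rows/columns ordered (u0, u1, u2, u3, u4, u5):
  [ 1,  0,  0, -1,  0,  0]
  [ 0,  1, -1,  0,  0,  0]
  [ 0, -1,  3,  0, -1, -1]
  [-1,  0,  0,  3, -1, -1]
  [ 0,  0, -1, -1,  3, -1]
  [ 0,  0, -1, -1, -1,  3]
Characteristic polynomial: det(λI − L) = λ(λ² − 4λ + 2)(λ² − 6λ + 6)(λ − 4).
Roots: λ = 0; (λ² − 4λ + 2) = 0 ⇒ λ = 2 ± √2 ≈ 0.5858, 3.4142; (λ² − 6λ + 6) = 0 ⇒ λ = 3 ± √3 ≈ 1.2679, 4.7321; (λ − 4) = 0 ⇒ λ = 4.
(Check: the roots sum (with multiplicity) to 14, matching trace L = Σdeg = 2·7 = 14.)
Laplacian eigenvalues: [0.0, 0.5858, 1.2679, 3.4142, 4.0, 4.7321]. Largest eigenvalue (spectral radius) = 4.7321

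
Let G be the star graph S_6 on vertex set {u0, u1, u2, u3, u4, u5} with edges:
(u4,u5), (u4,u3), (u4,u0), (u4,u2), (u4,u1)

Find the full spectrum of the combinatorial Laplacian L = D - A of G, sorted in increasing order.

The star S_6 is the complete bipartite graph K_{1,5} (one hub of degree 5, 5 leaves of degree 1). The Laplacian spectrum of K_{p,q} is 0, p (multiplicity q−1), q (multiplicity p−1), p+q. With p = 1, q = 5: 0 once, 1 with multiplicity 4, and 6 once. (Check: trace L = sum of degrees = 10 = 4·1 + 6.)
Laplacian eigenvalues (increasing order): [0.0, 1.0, 1.0, 1.0, 1.0, 6.0]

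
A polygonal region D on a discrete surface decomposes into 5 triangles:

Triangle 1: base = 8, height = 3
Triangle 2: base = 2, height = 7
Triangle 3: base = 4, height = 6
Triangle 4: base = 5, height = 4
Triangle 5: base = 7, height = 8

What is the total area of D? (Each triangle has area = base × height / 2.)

(1/2)×8×3 + (1/2)×2×7 + (1/2)×4×6 + (1/2)×5×4 + (1/2)×7×8 = 69.0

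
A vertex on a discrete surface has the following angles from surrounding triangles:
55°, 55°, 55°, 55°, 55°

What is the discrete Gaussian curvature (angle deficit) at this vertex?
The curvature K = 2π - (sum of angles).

Sum of angles = 275°. K = 360° - 275° = 85° = 17π/36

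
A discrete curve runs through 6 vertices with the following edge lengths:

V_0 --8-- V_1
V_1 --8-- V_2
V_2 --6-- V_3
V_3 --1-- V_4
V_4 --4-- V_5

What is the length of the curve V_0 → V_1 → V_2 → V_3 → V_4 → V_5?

Arc length = 8 + 8 + 6 + 1 + 4 = 27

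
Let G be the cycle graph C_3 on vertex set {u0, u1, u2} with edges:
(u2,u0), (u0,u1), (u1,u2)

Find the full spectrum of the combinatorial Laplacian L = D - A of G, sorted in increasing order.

The cycle graph C_n has Laplacian eigenvalues λ_k = 2 − 2cos(2πk/n), k = 0, 1, …, n−1. Here n = 3:
k=0: 2 − 2cos(0) = 0.0; k=1: 2 − 2cos(2π/3) = 3.0; k=2: 2 − 2cos(4π/3) = 3.0.
Laplacian eigenvalues (increasing order): [0.0, 3.0, 3.0]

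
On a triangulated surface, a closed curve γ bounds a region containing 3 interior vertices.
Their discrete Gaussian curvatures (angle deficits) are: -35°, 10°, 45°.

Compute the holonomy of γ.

Holonomy = total enclosed curvature = (-35°) + 10° + 45° = 20°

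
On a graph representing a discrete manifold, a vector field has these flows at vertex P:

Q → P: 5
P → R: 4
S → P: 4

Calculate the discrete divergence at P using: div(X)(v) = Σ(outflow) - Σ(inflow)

Divergence = sum of outgoing flows = (-5) + 4 + (-4) = -5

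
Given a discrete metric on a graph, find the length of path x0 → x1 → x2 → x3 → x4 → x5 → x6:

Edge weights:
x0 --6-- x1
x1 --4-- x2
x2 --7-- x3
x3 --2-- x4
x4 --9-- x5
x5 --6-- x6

Arc length = 6 + 4 + 7 + 2 + 9 + 6 = 34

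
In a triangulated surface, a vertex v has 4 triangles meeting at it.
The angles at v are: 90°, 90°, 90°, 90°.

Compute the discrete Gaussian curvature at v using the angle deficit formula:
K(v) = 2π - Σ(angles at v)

Sum of angles = 360°. K = 360° - 360° = 0°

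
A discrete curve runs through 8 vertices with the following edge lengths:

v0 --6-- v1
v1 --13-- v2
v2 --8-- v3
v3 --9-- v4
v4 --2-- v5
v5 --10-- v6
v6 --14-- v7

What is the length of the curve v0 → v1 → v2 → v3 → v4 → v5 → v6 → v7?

Arc length = 6 + 13 + 8 + 9 + 2 + 10 + 14 = 62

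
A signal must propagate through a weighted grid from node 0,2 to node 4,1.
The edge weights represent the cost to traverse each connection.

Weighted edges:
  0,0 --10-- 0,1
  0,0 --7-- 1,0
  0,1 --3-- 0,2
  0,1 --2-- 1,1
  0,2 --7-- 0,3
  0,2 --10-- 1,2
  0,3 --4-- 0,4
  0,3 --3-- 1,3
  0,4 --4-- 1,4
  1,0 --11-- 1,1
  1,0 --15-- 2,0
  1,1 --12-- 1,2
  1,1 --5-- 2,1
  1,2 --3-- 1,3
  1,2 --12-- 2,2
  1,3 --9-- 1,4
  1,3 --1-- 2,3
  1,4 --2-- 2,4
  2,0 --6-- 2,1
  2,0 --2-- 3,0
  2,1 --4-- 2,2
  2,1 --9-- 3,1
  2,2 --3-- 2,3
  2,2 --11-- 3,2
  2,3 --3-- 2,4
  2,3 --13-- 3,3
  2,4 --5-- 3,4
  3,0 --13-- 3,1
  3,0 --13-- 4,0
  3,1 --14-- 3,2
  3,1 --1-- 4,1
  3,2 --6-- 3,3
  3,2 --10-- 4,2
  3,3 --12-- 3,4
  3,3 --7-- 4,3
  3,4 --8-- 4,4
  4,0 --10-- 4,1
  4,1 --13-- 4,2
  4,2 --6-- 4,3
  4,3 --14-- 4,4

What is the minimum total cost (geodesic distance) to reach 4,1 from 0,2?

Shortest path: 0,2 → 0,1 → 1,1 → 2,1 → 3,1 → 4,1, total weight = 20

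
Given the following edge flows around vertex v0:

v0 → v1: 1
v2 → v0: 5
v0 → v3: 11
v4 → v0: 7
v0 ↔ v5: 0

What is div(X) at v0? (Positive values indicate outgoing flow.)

Divergence = sum of outgoing flows = 1 + (-5) + 11 + (-7) + 0 = 0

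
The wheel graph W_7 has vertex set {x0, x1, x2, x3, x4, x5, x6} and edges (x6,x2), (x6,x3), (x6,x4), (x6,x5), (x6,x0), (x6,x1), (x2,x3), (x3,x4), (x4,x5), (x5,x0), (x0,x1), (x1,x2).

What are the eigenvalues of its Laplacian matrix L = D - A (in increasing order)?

The wheel W_7 is the join K_1 ∨ C_6 (a hub joined to every vertex of a cycle of length 6). For a join G ∨ H (G on p vertices, H on q vertices) the Laplacian spectrum is 0, p+q, the eigenvalues of L(G) other than one 0 each shifted by +q, and the eigenvalues of L(H) other than one 0 each shifted by +p. With G = K_1 (p = 1, nothing left after dropping its 0) and H = C_6 (q = 6, eigenvalues 2 − 2cos(2πk/6), k = 0, …, 5; drop k = 0), the spectrum of W_7 is 0, 7, and 1 + (2 − 2cos(2πk/6)) = 3 − 2cos(2πk/6) for k = 1, …, 5:
k=1: 3 − 2cos(π/3) = 2.0; k=2: 3 − 2cos(2π/3) = 4.0; k=3: 3 − 2cos(π) = 5.0; k=4: 3 − 2cos(4π/3) = 4.0; k=5: 3 − 2cos(5π/3) = 2.0.
Laplacian eigenvalues (increasing order): [0.0, 2.0, 2.0, 4.0, 4.0, 5.0, 7.0]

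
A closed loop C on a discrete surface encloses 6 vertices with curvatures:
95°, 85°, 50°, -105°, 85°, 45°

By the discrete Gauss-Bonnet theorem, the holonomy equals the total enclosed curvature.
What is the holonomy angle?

Holonomy = total enclosed curvature = 95° + 85° + 50° + (-105°) + 85° + 45° = 255°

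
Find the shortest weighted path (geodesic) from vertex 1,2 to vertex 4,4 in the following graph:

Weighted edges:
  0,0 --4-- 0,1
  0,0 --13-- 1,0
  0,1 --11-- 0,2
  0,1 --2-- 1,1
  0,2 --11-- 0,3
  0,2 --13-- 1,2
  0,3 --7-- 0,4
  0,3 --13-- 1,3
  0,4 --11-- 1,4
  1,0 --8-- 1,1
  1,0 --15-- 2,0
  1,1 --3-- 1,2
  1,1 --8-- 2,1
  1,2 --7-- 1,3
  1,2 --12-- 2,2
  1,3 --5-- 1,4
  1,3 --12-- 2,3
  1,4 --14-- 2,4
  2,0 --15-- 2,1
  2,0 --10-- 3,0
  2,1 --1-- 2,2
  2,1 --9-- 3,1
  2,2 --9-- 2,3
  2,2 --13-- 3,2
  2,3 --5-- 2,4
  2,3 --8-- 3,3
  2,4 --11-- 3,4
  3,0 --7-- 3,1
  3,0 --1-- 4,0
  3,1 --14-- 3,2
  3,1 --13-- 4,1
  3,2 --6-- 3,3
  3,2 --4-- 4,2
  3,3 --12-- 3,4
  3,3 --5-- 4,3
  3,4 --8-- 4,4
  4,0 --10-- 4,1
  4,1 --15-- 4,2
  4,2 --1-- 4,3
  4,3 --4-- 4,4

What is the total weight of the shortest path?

Shortest path: 1,2 → 2,2 → 3,2 → 4,2 → 4,3 → 4,4, total weight = 34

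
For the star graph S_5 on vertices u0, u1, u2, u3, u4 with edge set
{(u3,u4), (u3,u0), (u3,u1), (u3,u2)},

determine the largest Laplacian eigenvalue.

The star S_5 is the complete bipartite graph K_{1,4} (one hub of degree 4, 4 leaves of degree 1). The Laplacian spectrum of K_{p,q} is 0, p (multiplicity q−1), q (multiplicity p−1), p+q. With p = 1, q = 4: 0 once, 1 with multiplicity 3, and 5 once. (Check: trace L = sum of degrees = 8 = 3·1 + 5.)
Laplacian eigenvalues: [0.0, 1.0, 1.0, 1.0, 5.0]. Largest eigenvalue (spectral radius) = 5.0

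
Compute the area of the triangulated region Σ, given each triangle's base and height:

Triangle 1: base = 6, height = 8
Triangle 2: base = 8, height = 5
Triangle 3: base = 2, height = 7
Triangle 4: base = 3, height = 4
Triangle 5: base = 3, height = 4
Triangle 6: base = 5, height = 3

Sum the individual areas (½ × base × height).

(1/2)×6×8 + (1/2)×8×5 + (1/2)×2×7 + (1/2)×3×4 + (1/2)×3×4 + (1/2)×5×3 = 70.5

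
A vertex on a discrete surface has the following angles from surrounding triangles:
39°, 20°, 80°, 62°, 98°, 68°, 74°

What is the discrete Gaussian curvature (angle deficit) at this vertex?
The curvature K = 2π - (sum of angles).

Sum of angles = 441°. K = 360° - 441° = -81° = -9π/20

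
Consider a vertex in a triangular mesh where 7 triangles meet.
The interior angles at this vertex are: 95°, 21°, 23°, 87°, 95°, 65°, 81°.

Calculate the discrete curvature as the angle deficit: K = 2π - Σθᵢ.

Sum of angles = 467°. K = 360° - 467° = -107° = -107π/180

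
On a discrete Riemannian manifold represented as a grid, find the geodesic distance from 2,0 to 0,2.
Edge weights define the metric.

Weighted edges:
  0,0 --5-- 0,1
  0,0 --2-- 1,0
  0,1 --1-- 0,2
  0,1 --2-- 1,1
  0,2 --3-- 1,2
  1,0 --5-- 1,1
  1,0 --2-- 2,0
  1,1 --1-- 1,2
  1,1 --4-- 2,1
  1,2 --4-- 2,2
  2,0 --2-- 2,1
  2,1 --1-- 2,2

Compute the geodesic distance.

Shortest path: 2,0 → 2,1 → 1,1 → 0,1 → 0,2, total weight = 9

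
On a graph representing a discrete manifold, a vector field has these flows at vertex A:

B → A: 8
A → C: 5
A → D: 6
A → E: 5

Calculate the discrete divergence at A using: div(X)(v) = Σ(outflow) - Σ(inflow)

Divergence = sum of outgoing flows = (-8) + 5 + 6 + 5 = 8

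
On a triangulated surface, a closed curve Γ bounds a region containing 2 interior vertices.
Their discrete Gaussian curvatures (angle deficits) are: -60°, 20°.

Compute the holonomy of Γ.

Holonomy = total enclosed curvature = (-60°) + 20° = -40°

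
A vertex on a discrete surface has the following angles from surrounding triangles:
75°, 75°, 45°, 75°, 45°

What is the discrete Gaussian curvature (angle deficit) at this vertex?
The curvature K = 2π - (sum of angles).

Sum of angles = 315°. K = 360° - 315° = 45°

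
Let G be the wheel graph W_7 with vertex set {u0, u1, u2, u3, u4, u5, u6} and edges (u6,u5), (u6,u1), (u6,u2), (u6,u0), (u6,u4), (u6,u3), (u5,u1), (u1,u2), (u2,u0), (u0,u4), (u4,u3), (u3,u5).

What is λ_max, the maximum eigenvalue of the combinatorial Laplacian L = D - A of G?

The wheel W_7 is the join K_1 ∨ C_6 (a hub joined to every vertex of a cycle of length 6). For a join G ∨ H (G on p vertices, H on q vertices) the Laplacian spectrum is 0, p+q, the eigenvalues of L(G) other than one 0 each shifted by +q, and the eigenvalues of L(H) other than one 0 each shifted by +p. With G = K_1 (p = 1, nothing left after dropping its 0) and H = C_6 (q = 6, eigenvalues 2 − 2cos(2πk/6), k = 0, …, 5; drop k = 0), the spectrum of W_7 is 0, 7, and 1 + (2 − 2cos(2πk/6)) = 3 − 2cos(2πk/6) for k = 1, …, 5:
k=1: 3 − 2cos(π/3) = 2.0; k=2: 3 − 2cos(2π/3) = 4.0; k=3: 3 − 2cos(π) = 5.0; k=4: 3 − 2cos(4π/3) = 4.0; k=5: 3 − 2cos(5π/3) = 2.0.
Laplacian eigenvalues: [0.0, 2.0, 2.0, 4.0, 4.0, 5.0, 7.0]. Largest eigenvalue (spectral radius) = 7.0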